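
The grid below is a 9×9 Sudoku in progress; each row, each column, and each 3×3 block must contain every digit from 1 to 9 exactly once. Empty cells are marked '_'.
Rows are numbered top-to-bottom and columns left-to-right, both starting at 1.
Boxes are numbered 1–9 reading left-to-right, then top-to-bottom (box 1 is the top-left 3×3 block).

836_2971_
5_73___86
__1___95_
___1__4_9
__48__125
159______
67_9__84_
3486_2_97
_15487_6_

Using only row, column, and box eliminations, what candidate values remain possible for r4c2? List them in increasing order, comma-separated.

2,6,8

Row 4 already contains {1, 4, 9}.
Column 2 already contains {1, 3, 4, 5, 7}.
Its 3×3 block (box 4) already contains {1, 4, 5, 9}.
Removing those from 1–9 leaves {2, 6, 8} as the candidates for r4c2.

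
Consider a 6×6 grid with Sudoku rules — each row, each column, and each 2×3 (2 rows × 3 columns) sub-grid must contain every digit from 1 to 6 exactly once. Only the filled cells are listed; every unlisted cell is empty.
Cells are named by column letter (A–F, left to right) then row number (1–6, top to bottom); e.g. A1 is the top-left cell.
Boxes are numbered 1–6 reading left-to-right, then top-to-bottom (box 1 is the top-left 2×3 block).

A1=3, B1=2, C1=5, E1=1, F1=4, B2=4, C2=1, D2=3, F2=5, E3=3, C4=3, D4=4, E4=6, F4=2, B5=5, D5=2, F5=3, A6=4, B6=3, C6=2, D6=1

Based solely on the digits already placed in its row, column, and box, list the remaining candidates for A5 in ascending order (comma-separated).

Row 5 already contains {2, 3, 5}.
Column A already contains {3, 4}.
Its 2×3 block (box 5) already contains {2, 3, 4, 5}.
Removing those from 1–6 leaves {1, 6} as the candidates for A5.

1,6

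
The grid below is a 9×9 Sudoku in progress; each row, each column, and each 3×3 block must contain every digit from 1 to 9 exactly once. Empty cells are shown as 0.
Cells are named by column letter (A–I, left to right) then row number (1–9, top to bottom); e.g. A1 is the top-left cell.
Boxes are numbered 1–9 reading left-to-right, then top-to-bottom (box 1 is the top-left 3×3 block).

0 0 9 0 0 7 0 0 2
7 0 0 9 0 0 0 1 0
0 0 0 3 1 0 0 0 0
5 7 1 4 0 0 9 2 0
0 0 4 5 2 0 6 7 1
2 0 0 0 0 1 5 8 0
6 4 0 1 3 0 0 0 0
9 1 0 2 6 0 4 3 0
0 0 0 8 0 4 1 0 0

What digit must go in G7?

Cell G7 itself could take any of {2, 7, 8} by direct elimination.
Consider where 2 can go in box 9.
H7 is out (column H already has a 2).
I7 is out (column I already has a 2).
I8 is out (row 8 already has a 2).
H9 is out (column H already has a 2).
I9 is out (column I already has a 2).
So the only cell in box 9 that can hold 2 is G7.
Therefore G7 = 2.

2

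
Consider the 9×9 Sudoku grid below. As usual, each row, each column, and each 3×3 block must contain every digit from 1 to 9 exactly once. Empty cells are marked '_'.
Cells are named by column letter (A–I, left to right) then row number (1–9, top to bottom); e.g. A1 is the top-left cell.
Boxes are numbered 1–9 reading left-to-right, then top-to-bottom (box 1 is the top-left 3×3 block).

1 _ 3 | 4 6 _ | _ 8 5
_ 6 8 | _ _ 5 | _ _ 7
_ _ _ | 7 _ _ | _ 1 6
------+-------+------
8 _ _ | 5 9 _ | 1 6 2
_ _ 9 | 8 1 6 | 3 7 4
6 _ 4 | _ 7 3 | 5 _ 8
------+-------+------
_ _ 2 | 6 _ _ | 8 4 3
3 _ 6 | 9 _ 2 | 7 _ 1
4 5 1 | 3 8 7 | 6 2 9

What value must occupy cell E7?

Row 7 already contains {2, 3, 4, 6, 8}.
Column E already contains {1, 6, 7, 8, 9}.
Its 3×3 block (box 8) already contains {2, 3, 6, 7, 8, 9}.
The only value from 1–9 not eliminated is 5, so E7 = 5.

5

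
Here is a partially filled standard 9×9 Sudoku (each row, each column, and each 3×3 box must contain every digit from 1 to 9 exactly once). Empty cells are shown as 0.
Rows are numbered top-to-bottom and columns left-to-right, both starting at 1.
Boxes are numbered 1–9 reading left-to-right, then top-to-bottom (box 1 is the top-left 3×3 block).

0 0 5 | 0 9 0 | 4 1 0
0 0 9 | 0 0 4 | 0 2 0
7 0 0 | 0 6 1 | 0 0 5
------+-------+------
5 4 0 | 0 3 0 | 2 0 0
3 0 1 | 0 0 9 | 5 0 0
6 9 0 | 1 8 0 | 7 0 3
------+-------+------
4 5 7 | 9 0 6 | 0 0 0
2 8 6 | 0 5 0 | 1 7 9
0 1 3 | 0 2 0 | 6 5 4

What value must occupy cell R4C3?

8

Row 4 already contains {2, 3, 4, 5}.
Column 3 already contains {1, 3, 5, 6, 7, 9}.
Its 3×3 block (box 4) already contains {1, 3, 4, 5, 6, 9}.
The only value from 1–9 not eliminated is 8, so R4C3 = 8.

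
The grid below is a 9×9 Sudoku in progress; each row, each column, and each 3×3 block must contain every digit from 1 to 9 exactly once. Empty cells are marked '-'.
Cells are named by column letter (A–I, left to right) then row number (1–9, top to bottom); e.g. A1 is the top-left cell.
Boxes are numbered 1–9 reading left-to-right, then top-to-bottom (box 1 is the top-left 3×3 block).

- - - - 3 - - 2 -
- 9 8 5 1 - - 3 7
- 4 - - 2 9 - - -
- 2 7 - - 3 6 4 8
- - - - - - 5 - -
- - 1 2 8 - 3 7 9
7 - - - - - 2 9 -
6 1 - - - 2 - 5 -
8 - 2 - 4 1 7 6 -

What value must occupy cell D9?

Cell D9 itself could take any of {3, 9} by direct elimination.
Consider where 9 can go in row 9.
B9 is out (column B already has a 9).
I9 is out (column I already has a 9).
So the only cell in row 9 that can hold 9 is D9.
Therefore D9 = 9.

9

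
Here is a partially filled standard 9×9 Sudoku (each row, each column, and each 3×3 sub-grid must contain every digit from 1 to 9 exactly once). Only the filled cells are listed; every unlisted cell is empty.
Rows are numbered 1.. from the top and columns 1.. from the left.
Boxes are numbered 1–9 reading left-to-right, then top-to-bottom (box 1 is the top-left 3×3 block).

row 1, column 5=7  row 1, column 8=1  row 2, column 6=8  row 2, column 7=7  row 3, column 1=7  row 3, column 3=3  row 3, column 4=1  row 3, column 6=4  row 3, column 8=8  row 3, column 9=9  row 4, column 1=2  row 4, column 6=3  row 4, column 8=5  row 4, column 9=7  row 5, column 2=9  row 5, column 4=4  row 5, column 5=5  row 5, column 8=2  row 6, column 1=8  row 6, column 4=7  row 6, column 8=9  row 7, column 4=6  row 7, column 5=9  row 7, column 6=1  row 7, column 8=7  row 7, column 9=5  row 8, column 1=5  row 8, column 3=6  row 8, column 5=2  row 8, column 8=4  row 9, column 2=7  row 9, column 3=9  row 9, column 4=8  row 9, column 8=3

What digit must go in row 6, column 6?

2

Cell row 6, column 6 itself could take any of {2, 6} by direct elimination.
Consider where 2 can go in row 6.
row 6, column 2 is out (box 4 already has a 2).
row 6, column 3 is out (box 4 already has a 2).
row 6, column 5 is out (column 5 already has a 2).
row 6, column 7 is out (box 6 already has a 2).
row 6, column 9 is out (box 6 already has a 2).
So the only cell in row 6 that can hold 2 is row 6, column 6.
Therefore row 6, column 6 = 2.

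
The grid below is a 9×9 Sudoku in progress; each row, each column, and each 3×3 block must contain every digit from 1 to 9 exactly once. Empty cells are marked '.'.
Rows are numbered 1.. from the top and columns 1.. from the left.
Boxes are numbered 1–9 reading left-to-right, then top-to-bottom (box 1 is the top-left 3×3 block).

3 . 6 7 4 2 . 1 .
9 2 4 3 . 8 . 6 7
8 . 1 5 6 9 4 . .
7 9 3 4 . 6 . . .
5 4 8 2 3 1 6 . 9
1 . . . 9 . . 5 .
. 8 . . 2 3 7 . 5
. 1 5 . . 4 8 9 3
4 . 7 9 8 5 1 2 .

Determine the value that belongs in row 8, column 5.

Row 8 already contains {1, 3, 4, 5, 8, 9}.
Column 5 already contains {2, 3, 4, 6, 8, 9}.
Its 3×3 block (box 8) already contains {2, 3, 4, 5, 8, 9}.
The only value from 1–9 not eliminated is 7, so row 8, column 5 = 7.

7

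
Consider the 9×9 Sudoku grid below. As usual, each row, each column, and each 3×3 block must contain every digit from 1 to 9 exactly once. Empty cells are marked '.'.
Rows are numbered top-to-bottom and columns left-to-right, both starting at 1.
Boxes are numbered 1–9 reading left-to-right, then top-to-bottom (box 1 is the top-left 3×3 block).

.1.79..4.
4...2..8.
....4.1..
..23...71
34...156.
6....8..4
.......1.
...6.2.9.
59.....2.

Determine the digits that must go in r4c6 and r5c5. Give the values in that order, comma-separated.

4,7

For r4c6:
  Consider where 4 can go in box 5.
  r4c5 is out (column 5 already has a 4).
  r5c4 is out (row 5 already has a 4).
  r5c5 is out (row 5 already has a 4).
  r6c4 is out (row 6 already has a 4).
  r6c5 is out (row 6 already has a 4).
  So the only cell in box 5 that can hold 4 is r4c6.
  So r4c6 = 4.
For r5c5:
  Row 5 already contains {1, 3, 4, 5, 6}.
  Column 5 already contains {2, 4, 9}.
  Its 3×3 block (box 5) already contains {1, 3, 8}.
  The only value from 1–9 not eliminated is 7, so r5c5 = 7.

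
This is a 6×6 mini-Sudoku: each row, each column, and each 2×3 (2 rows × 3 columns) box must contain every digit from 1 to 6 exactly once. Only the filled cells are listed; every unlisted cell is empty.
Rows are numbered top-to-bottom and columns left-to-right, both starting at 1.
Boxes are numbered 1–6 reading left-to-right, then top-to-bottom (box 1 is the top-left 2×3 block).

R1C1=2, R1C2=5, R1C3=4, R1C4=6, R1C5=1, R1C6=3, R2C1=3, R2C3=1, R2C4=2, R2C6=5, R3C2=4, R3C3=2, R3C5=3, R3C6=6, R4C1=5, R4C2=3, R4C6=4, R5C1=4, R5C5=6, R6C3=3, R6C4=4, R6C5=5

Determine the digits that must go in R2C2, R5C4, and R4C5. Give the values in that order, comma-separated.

For R2C2:
  Row 2 already contains {1, 2, 3, 5}.
  Column 2 already contains {3, 4, 5}.
  Its 2×3 block (box 1) already contains {1, 2, 3, 4, 5}.
  The only value from 1–6 not eliminated is 6, so R2C2 = 6.
For R5C4:
  Consider where 3 can go in column 4.
  R3C4 is out (row 3 already has a 3).
  R4C4 is out (row 4 already has a 3).
  So the only cell in column 4 that can hold 3 is R5C4.
  So R5C4 = 3.
For R4C5:
  Row 4 already contains {3, 4, 5}.
  Column 5 already contains {1, 3, 5, 6}.
  Its 2×3 block (box 4) already contains {3, 4, 6}.
  The only value from 1–6 not eliminated is 2, so R4C5 = 2.

6,3,2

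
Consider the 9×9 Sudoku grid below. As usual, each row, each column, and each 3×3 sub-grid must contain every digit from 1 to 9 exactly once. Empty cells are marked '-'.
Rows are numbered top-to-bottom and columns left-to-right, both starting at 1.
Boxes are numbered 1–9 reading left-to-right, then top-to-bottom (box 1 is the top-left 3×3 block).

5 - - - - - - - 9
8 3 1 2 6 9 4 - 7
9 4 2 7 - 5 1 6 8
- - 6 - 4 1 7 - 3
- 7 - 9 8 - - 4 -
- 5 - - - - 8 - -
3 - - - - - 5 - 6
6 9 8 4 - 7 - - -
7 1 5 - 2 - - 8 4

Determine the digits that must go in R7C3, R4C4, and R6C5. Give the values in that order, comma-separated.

For R7C3:
  Row 7 already contains {3, 5, 6}.
  Column 3 already contains {1, 2, 5, 6, 8}.
  Its 3×3 block (box 7) already contains {1, 3, 5, 6, 7, 8, 9}.
  The only value from 1–9 not eliminated is 4, so R7C3 = 4.
For R4C4:
  Row 4 already contains {1, 3, 4, 6, 7}.
  Column 4 already contains {2, 4, 7, 9}.
  Its 3×3 block (box 5) already contains {1, 4, 8, 9}.
  The only value from 1–9 not eliminated is 5, so R4C4 = 5.
For R6C5:
  Consider where 7 can go in box 5.
  R4C4 is out (row 4 already has a 7).
  R5C6 is out (row 5 already has a 7).
  R6C4 is out (column 4 already has a 7).
  R6C6 is out (column 6 already has a 7).
  So the only cell in box 5 that can hold 7 is R6C5.
  So R6C5 = 7.

4,5,7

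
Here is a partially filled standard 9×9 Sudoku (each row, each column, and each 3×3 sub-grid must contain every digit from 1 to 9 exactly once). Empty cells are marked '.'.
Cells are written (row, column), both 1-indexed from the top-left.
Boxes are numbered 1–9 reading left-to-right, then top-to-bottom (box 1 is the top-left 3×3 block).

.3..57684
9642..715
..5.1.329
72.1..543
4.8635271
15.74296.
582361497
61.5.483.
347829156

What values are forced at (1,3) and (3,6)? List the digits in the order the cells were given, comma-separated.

1,6

For (1,3):
  Row 1 already contains {3, 4, 5, 6, 7, 8}.
  Column 3 already contains {2, 4, 5, 7, 8}.
  Its 3×3 block (box 1) already contains {3, 4, 5, 6, 9}.
  The only value from 1–9 not eliminated is 1, so (1,3) = 1.
For (3,6):
  Consider where 6 can go in box 2.
  (1,4) is out (row 1 already has a 6).
  (2,5) is out (row 2 already has a 6).
  (2,6) is out (row 2 already has a 6).
  (3,4) is out (column 4 already has a 6).
  So the only cell in box 2 that can hold 6 is (3,6).
  So (3,6) = 6.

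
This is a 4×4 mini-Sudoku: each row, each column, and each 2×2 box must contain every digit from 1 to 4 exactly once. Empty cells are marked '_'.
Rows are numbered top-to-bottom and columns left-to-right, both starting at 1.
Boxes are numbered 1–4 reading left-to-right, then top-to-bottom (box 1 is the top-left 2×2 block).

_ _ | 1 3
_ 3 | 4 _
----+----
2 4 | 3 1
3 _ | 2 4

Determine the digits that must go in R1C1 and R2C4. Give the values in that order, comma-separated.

For R1C1:
  Row 1 already contains {1, 3}.
  Column 1 already contains {2, 3}.
  Its 2×2 block (box 1) already contains {3}.
  The only value from 1–4 not eliminated is 4, so R1C1 = 4.
For R2C4:
  Row 2 already contains {3, 4}.
  Column 4 already contains {1, 3, 4}.
  Its 2×2 block (box 2) already contains {1, 3, 4}.
  The only value from 1–4 not eliminated is 2, so R2C4 = 2.

4,2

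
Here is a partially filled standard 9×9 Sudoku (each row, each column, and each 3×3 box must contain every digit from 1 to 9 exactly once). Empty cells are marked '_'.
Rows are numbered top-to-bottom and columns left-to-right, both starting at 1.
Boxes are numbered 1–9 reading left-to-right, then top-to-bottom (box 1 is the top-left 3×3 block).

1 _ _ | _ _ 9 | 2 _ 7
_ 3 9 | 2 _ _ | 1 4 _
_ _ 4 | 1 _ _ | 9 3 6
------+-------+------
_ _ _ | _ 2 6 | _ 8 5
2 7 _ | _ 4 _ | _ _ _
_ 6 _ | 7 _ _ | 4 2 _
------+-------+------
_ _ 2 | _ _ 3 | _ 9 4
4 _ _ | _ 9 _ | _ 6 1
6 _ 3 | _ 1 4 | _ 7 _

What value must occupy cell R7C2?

1

Cell R7C2 itself could take any of {1, 5, 8} by direct elimination.
Consider where 1 can go in box 7.
R7C1 is out (column 1 already has a 1).
R8C2 is out (row 8 already has a 1).
R8C3 is out (row 8 already has a 1).
R9C2 is out (row 9 already has a 1).
So the only cell in box 7 that can hold 1 is R7C2.
Therefore R7C2 = 1.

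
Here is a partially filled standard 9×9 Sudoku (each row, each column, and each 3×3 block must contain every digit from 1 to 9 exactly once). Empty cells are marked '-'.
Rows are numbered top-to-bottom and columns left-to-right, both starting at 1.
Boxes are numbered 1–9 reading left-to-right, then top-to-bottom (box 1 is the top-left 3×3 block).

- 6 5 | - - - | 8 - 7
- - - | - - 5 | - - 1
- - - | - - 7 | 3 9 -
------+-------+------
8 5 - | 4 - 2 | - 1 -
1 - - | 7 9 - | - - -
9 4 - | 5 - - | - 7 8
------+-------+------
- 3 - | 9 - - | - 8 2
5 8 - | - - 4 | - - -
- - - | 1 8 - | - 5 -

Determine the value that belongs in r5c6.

Cell r5c6 itself could take any of {3, 6, 8} by direct elimination.
Consider where 8 can go in box 5.
r4c5 is out (row 4 already has a 8).
r6c5 is out (row 6 already has a 8).
r6c6 is out (row 6 already has a 8).
So the only cell in box 5 that can hold 8 is r5c6.
Therefore r5c6 = 8.

8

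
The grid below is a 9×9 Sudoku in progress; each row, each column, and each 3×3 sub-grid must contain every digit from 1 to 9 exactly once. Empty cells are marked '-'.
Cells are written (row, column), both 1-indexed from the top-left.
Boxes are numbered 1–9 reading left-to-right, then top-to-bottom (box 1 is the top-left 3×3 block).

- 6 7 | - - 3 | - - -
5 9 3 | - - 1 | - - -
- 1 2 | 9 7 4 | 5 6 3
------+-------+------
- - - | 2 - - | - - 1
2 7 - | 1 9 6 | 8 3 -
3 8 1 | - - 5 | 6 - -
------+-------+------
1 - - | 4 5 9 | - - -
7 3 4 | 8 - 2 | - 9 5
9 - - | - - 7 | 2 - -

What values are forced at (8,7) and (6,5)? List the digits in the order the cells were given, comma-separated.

For (8,7):
  Row 8 already contains {2, 3, 4, 5, 7, 8, 9}.
  Column 7 already contains {2, 5, 6, 8}.
  Its 3×3 block (box 9) already contains {2, 5, 9}.
  The only value from 1–9 not eliminated is 1, so (8,7) = 1.
For (6,5):
  Row 6 already contains {1, 3, 5, 6, 8}.
  Column 5 already contains {5, 7, 9}.
  Its 3×3 block (box 5) already contains {1, 2, 5, 6, 9}.
  The only value from 1–9 not eliminated is 4, so (6,5) = 4.

1,4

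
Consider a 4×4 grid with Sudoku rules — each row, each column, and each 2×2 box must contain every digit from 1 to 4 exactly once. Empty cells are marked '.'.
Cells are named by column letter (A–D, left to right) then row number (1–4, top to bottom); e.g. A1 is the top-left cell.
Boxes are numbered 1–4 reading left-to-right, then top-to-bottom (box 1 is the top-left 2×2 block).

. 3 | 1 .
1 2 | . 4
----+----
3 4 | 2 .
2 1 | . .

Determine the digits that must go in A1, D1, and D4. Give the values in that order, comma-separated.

4,2,3

For A1:
  Row 1 already contains {1, 3}.
  Column A already contains {1, 2, 3}.
  Its 2×2 block (box 1) already contains {1, 2, 3}.
  The only value from 1–4 not eliminated is 4, so A1 = 4.
For D1:
  Row 1 already contains {1, 3}.
  Column D already contains {4}.
  Its 2×2 block (box 2) already contains {1, 4}.
  The only value from 1–4 not eliminated is 2, so D1 = 2.
For D4:
  Row 4 already contains {1, 2}.
  Column D already contains {4}.
  Its 2×2 block (box 4) already contains {2}.
  The only value from 1–4 not eliminated is 3, so D4 = 3.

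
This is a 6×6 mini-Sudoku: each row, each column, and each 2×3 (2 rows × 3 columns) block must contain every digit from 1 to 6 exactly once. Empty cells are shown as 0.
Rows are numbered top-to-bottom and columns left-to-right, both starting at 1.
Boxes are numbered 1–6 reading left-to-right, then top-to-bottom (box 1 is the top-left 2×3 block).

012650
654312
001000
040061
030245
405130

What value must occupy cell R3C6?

Cell R3C6 itself could take any of {3, 4} by direct elimination.
Consider where 3 can go in box 4.
R3C4 is out (column 4 already has a 3).
R3C5 is out (column 5 already has a 3).
R4C4 is out (column 4 already has a 3).
So the only cell in box 4 that can hold 3 is R3C6.
Therefore R3C6 = 3.

3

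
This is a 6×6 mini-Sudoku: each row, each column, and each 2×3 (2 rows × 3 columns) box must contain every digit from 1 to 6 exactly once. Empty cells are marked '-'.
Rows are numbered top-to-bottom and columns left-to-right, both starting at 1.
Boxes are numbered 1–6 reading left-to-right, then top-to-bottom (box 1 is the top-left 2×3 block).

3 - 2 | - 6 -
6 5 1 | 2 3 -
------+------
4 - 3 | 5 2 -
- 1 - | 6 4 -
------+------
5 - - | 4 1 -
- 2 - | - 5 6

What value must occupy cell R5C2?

3

Cell R5C2 itself could take any of {3, 6} by direct elimination.
Consider where 3 can go in box 5.
R5C3 is out (column 3 already has a 3).
R6C1 is out (column 1 already has a 3).
R6C3 is out (column 3 already has a 3).
So the only cell in box 5 that can hold 3 is R5C2.
Therefore R5C2 = 3.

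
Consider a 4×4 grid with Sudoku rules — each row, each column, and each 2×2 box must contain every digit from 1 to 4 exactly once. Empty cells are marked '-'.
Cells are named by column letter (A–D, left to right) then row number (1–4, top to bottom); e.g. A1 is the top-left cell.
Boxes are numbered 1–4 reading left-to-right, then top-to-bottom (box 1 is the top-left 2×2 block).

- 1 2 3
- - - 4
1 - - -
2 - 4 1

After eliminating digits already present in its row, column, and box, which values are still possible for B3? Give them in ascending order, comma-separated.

3,4

Row 3 already contains {1}.
Column B already contains {1}.
Its 2×2 block (box 3) already contains {1, 2}.
Removing those from 1–4 leaves {3, 4} as the candidates for B3.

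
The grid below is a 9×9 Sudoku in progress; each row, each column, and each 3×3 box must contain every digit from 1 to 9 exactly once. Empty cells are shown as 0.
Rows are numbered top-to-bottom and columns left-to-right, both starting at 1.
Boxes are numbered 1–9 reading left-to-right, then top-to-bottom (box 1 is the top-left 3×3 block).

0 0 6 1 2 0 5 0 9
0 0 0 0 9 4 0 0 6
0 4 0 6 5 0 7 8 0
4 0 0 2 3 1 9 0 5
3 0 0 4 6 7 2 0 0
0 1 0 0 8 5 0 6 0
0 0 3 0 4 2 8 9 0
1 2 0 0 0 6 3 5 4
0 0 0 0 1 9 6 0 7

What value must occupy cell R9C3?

4

Cell R9C3 itself could take any of {4, 5, 8} by direct elimination.
Consider where 4 can go in box 7.
R7C1 is out (row 7 already has a 4).
R7C2 is out (row 7 already has a 4).
R8C3 is out (row 8 already has a 4).
R9C1 is out (column 1 already has a 4).
R9C2 is out (column 2 already has a 4).
So the only cell in box 7 that can hold 4 is R9C3.
Therefore R9C3 = 4.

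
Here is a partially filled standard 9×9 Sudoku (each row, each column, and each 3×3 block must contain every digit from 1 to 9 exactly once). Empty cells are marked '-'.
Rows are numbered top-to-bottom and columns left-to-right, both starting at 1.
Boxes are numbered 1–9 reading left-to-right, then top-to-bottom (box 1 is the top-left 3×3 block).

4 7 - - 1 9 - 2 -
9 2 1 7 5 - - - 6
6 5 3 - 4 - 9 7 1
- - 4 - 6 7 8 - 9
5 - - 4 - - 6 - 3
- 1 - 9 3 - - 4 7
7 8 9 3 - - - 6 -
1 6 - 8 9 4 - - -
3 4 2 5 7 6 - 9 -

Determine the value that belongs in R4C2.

Row 4 already contains {4, 6, 7, 8, 9}.
Column 2 already contains {1, 2, 4, 5, 6, 7, 8}.
Its 3×3 block (box 4) already contains {1, 4, 5}.
The only value from 1–9 not eliminated is 3, so R4C2 = 3.

3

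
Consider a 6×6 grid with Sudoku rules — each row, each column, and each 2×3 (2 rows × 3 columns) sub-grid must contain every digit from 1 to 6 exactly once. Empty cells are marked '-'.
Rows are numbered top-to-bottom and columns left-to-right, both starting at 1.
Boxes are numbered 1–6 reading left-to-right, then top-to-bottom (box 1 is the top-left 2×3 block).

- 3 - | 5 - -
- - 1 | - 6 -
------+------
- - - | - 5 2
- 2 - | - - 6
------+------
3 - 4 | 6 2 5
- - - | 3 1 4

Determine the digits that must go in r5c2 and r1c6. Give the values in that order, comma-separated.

1,1

For r5c2:
  Row 5 already contains {2, 3, 4, 5, 6}.
  Column 2 already contains {2, 3}.
  Its 2×3 block (box 5) already contains {3, 4}.
  The only value from 1–6 not eliminated is 1, so r5c2 = 1.
For r1c6:
  Row 1 already contains {3, 5}.
  Column 6 already contains {2, 4, 5, 6}.
  Its 2×3 block (box 2) already contains {5, 6}.
  The only value from 1–6 not eliminated is 1, so r1c6 = 1.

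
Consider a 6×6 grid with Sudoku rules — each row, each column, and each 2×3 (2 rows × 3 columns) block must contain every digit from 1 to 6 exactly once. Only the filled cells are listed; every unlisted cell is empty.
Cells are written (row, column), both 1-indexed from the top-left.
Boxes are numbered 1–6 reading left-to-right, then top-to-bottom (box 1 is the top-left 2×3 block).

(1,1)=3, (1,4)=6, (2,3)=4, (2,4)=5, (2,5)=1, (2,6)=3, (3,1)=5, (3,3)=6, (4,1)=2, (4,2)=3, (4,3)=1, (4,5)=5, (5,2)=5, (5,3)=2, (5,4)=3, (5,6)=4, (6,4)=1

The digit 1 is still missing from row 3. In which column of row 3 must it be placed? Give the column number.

6

Consider where 1 can go in row 3.
(3,2) is out (box 3 already has a 1).
(3,4) is out (column 4 already has a 1).
(3,5) is out (column 5 already has a 1).
So the only cell in row 3 that can hold 1 is (3,6).
That is column 6.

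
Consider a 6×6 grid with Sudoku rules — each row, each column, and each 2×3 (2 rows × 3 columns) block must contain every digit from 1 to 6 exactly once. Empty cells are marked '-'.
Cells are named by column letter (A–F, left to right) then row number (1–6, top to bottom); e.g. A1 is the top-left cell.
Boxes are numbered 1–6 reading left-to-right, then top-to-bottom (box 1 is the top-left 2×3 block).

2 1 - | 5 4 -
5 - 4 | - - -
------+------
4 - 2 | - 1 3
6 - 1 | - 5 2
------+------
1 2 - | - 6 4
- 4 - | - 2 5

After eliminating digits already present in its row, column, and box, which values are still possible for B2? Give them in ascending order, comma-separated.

3,6

Row 2 already contains {4, 5}.
Column B already contains {1, 2, 4}.
Its 2×3 block (box 1) already contains {1, 2, 4, 5}.
Removing those from 1–6 leaves {3, 6} as the candidates for B2.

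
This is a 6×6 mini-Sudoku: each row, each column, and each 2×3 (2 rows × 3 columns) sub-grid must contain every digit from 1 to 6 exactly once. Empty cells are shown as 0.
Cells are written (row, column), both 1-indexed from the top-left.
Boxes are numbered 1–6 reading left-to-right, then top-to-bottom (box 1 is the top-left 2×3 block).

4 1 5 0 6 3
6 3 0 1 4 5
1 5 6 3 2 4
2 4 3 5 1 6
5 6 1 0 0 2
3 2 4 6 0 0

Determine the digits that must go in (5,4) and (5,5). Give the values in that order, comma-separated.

4,3

For (5,4):
  Row 5 already contains {1, 2, 5, 6}.
  Column 4 already contains {1, 3, 5, 6}.
  Its 2×3 block (box 6) already contains {2, 6}.
  The only value from 1–6 not eliminated is 4, so (5,4) = 4.
For (5,5):
  Row 5 already contains {1, 2, 5, 6}.
  Column 5 already contains {1, 2, 4, 6}.
  Its 2×3 block (box 6) already contains {2, 6}.
  The only value from 1–6 not eliminated is 3, so (5,5) = 3.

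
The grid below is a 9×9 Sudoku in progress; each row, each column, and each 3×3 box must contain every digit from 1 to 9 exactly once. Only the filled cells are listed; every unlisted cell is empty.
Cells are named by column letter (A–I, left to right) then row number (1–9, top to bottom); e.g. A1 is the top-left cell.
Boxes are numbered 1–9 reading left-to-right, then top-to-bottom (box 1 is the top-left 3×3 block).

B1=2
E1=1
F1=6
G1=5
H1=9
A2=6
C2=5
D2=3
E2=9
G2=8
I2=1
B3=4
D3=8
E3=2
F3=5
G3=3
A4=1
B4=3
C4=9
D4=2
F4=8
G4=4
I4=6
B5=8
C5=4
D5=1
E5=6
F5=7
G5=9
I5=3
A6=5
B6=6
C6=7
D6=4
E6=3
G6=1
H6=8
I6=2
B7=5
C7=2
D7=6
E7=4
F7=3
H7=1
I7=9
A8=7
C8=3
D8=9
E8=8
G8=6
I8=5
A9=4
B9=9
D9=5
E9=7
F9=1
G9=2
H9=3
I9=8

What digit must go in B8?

Row 8 already contains {3, 5, 6, 7, 8, 9}.
Column B already contains {2, 3, 4, 5, 6, 8, 9}.
Its 3×3 block (box 7) already contains {2, 3, 4, 5, 7, 9}.
The only value from 1–9 not eliminated is 1, so B8 = 1.

1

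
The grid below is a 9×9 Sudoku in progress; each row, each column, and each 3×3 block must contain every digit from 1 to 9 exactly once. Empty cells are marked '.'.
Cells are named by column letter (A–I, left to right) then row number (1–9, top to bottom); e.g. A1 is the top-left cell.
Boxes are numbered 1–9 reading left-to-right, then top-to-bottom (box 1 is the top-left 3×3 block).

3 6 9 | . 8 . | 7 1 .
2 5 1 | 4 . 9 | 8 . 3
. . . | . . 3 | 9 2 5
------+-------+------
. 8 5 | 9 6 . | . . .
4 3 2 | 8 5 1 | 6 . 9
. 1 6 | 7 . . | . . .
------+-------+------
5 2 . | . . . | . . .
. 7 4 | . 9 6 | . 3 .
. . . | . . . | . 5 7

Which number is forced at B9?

9

Row 9 already contains {5, 7}.
Column B already contains {1, 2, 3, 5, 6, 7, 8}.
Its 3×3 block (box 7) already contains {2, 4, 5, 7}.
The only value from 1–9 not eliminated is 9, so B9 = 9.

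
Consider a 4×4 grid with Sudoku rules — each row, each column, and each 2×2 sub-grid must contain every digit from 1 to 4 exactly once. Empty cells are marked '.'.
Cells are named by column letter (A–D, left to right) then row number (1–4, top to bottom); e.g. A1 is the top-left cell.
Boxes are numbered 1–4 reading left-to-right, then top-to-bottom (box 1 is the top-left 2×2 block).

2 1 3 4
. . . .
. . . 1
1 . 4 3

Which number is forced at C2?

1

Cell C2 itself could take any of {1, 2} by direct elimination.
Consider where 1 can go in column C.
C3 is out (row 3 already has a 1).
So the only cell in column C that can hold 1 is C2.
Therefore C2 = 1.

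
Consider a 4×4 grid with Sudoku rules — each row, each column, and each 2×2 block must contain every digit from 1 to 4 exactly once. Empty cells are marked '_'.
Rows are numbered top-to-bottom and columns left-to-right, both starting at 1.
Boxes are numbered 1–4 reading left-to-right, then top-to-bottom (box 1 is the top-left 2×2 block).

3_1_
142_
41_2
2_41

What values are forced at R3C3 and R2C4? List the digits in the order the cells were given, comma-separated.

3,3

For R3C3:
  Row 3 already contains {1, 2, 4}.
  Column 3 already contains {1, 2, 4}.
  Its 2×2 block (box 4) already contains {1, 2, 4}.
  The only value from 1–4 not eliminated is 3, so R3C3 = 3.
For R2C4:
  Row 2 already contains {1, 2, 4}.
  Column 4 already contains {1, 2}.
  Its 2×2 block (box 2) already contains {1, 2}.
  The only value from 1–4 not eliminated is 3, so R2C4 = 3.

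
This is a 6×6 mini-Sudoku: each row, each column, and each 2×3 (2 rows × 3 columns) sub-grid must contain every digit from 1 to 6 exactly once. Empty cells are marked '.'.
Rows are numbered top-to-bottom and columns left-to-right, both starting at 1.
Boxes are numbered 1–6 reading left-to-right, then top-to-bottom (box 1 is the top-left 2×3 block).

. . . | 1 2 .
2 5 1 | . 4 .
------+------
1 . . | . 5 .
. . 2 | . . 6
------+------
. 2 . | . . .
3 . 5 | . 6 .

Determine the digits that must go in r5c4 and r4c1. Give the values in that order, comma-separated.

For r5c4:
  Consider where 5 can go in column 4.
  r2c4 is out (row 2 already has a 5).
  r3c4 is out (row 3 already has a 5).
  r4c4 is out (box 4 already has a 5).
  r6c4 is out (row 6 already has a 5).
  So the only cell in column 4 that can hold 5 is r5c4.
  So r5c4 = 5.
For r4c1:
  Consider where 5 can go in box 3.
  r3c2 is out (row 3 already has a 5).
  r3c3 is out (row 3 already has a 5).
  r4c2 is out (column 2 already has a 5).
  So the only cell in box 3 that can hold 5 is r4c1.
  So r4c1 = 5.

5,5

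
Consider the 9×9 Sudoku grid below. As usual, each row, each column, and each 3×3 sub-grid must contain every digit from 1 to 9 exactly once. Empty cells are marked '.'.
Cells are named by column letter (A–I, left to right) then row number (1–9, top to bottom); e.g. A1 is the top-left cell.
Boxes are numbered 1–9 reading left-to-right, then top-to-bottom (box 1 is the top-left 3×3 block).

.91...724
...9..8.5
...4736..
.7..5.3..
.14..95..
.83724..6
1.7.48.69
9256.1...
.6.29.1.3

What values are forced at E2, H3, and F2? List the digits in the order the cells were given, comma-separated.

1,9,2

For E2:
  Consider where 1 can go in box 2.
  D1 is out (row 1 already has a 1).
  E1 is out (row 1 already has a 1).
  F1 is out (row 1 already has a 1).
  F2 is out (column F already has a 1).
  So the only cell in box 2 that can hold 1 is E2.
  So E2 = 1.
For H3:
  Consider where 9 can go in box 3.
  H2 is out (row 2 already has a 9).
  I3 is out (column I already has a 9).
  So the only cell in box 3 that can hold 9 is H3.
  So H3 = 9.
For F2:
  Consider where 2 can go in column F.
  F1 is out (row 1 already has a 2).
  F4 is out (box 5 already has a 2).
  F9 is out (row 9 already has a 2).
  So the only cell in column F that can hold 2 is F2.
  So F2 = 2.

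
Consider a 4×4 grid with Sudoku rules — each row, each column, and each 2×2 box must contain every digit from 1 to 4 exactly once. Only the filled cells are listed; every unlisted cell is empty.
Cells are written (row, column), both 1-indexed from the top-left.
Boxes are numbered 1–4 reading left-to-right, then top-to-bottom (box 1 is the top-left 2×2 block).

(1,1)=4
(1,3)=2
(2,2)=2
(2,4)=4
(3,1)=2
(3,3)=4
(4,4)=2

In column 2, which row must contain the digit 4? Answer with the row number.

4

Consider where 4 can go in column 2.
(1,2) is out (row 1 already has a 4).
(3,2) is out (row 3 already has a 4).
So the only cell in column 2 that can hold 4 is (4,2).
That is row 4.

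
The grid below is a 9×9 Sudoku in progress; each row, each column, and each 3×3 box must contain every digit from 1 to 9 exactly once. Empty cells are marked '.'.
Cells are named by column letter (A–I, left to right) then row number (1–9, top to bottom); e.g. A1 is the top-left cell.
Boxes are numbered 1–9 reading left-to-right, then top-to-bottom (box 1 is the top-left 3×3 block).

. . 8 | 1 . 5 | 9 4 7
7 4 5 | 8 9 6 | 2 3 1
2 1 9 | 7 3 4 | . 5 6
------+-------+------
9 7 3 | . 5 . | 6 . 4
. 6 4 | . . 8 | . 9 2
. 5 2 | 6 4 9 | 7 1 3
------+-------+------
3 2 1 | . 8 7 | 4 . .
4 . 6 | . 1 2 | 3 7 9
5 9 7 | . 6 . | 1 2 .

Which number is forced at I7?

Row 7 already contains {1, 2, 3, 4, 7, 8}.
Column I already contains {1, 2, 3, 4, 6, 7, 9}.
Its 3×3 block (box 9) already contains {1, 2, 3, 4, 7, 9}.
The only value from 1–9 not eliminated is 5, so I7 = 5.

5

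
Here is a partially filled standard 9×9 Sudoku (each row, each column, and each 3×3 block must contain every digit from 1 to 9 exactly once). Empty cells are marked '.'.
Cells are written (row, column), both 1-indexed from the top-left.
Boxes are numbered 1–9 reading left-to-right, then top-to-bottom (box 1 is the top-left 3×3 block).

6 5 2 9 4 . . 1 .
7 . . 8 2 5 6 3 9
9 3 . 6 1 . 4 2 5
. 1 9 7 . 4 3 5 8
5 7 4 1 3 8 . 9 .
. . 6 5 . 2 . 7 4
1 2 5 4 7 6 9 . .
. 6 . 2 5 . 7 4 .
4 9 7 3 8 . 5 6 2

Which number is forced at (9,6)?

Row 9 already contains {2, 3, 4, 5, 6, 7, 8, 9}.
Column 6 already contains {2, 4, 5, 6, 8}.
Its 3×3 block (box 8) already contains {2, 3, 4, 5, 6, 7, 8}.
The only value from 1–9 not eliminated is 1, so (9,6) = 1.

1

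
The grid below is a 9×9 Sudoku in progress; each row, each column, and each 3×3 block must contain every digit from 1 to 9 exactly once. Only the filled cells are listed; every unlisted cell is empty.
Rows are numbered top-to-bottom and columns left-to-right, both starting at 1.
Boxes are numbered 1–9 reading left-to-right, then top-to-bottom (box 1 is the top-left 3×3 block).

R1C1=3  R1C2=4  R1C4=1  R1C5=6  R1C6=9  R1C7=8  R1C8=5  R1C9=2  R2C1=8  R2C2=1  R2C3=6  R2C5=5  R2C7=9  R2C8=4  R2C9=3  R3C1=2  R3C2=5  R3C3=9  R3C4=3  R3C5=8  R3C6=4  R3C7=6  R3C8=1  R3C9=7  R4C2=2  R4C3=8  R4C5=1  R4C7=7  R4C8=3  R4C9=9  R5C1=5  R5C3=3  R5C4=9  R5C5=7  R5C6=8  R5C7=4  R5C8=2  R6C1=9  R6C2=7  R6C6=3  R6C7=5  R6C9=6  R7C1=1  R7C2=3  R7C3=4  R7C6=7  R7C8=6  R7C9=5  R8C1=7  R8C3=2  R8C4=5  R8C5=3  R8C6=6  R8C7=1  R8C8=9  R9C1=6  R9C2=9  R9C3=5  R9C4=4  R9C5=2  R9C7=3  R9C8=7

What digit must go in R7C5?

Row 7 already contains {1, 3, 4, 5, 6, 7}.
Column 5 already contains {1, 2, 3, 5, 6, 7, 8}.
Its 3×3 block (box 8) already contains {2, 3, 4, 5, 6, 7}.
The only value from 1–9 not eliminated is 9, so R7C5 = 9.

9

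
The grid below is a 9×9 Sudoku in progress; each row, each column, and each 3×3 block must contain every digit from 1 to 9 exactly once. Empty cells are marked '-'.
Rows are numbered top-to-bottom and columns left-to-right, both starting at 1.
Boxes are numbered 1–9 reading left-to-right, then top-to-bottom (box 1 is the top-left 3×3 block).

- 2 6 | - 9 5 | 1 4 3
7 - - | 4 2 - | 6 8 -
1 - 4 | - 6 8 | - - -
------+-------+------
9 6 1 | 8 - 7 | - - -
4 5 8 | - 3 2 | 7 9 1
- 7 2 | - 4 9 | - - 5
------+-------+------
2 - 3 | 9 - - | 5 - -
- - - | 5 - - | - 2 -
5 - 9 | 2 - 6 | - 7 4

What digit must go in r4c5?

5

Row 4 already contains {1, 6, 7, 8, 9}.
Column 5 already contains {2, 3, 4, 6, 9}.
Its 3×3 block (box 5) already contains {2, 3, 4, 7, 8, 9}.
The only value from 1–9 not eliminated is 5, so r4c5 = 5.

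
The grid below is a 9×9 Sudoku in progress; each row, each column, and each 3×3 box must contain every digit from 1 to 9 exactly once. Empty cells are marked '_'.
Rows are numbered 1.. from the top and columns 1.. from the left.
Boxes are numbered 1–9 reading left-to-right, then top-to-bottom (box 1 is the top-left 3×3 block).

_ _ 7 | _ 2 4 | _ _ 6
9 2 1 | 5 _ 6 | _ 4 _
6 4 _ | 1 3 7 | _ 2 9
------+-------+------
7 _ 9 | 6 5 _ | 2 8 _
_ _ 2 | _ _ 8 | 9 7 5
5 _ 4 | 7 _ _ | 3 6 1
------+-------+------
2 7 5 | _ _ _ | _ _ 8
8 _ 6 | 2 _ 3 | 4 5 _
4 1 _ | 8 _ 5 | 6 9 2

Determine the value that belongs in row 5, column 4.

Cell row 5, column 4 itself could take any of {3, 4} by direct elimination.
Consider where 3 can go in column 4.
row 1, column 4 is out (box 2 already has a 3).
row 7, column 4 is out (box 8 already has a 3).
So the only cell in column 4 that can hold 3 is row 5, column 4.
Therefore row 5, column 4 = 3.

3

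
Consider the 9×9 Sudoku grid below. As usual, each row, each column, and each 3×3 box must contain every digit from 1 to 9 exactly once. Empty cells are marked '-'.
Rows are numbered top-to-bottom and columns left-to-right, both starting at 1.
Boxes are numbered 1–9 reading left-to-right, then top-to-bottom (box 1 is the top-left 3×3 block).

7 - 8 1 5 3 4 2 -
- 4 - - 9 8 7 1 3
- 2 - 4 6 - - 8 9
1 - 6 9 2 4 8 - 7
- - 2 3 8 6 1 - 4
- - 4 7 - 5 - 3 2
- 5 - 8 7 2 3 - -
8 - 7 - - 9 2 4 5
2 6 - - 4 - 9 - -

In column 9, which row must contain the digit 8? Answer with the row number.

Consider where 8 can go in column 9.
r1c9 is out (row 1 already has a 8).
r7c9 is out (row 7 already has a 8).
So the only cell in column 9 that can hold 8 is r9c9.
That is row 9.

9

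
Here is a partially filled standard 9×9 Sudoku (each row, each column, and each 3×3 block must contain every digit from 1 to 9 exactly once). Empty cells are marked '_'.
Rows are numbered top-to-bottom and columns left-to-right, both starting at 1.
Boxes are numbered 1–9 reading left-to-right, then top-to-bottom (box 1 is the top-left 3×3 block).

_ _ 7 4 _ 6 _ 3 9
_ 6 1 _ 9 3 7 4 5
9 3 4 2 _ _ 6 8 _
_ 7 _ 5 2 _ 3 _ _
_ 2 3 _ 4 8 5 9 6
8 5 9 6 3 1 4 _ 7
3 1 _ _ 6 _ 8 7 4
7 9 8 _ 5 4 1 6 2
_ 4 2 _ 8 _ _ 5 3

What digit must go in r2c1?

2

Row 2 already contains {1, 3, 4, 5, 6, 7, 9}.
Column 1 already contains {3, 7, 8, 9}.
Its 3×3 block (box 1) already contains {1, 3, 4, 6, 7, 9}.
The only value from 1–9 not eliminated is 2, so r2c1 = 2.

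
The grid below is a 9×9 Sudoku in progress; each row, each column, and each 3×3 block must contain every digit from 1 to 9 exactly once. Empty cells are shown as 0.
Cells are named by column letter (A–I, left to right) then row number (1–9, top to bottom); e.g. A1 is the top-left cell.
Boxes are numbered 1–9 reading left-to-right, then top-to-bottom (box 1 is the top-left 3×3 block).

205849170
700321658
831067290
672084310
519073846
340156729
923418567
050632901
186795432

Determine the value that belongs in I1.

3

Row 1 already contains {1, 2, 4, 5, 7, 8, 9}.
Column I already contains {1, 2, 6, 7, 8, 9}.
Its 3×3 block (box 3) already contains {1, 2, 5, 6, 7, 8, 9}.
The only value from 1–9 not eliminated is 3, so I1 = 3.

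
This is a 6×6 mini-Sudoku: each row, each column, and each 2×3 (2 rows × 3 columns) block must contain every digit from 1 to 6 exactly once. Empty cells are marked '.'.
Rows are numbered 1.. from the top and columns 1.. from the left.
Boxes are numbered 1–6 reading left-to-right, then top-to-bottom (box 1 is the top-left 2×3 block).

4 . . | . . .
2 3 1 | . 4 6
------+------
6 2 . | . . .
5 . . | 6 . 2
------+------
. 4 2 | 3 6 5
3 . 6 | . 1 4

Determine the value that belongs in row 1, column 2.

6

Cell row 1, column 2 itself could take any of {5, 6} by direct elimination.
Consider where 6 can go in row 1.
row 1, column 3 is out (column 3 already has a 6).
row 1, column 4 is out (column 4 already has a 6).
row 1, column 5 is out (column 5 already has a 6).
row 1, column 6 is out (column 6 already has a 6).
So the only cell in row 1 that can hold 6 is row 1, column 2.
Therefore row 1, column 2 = 6.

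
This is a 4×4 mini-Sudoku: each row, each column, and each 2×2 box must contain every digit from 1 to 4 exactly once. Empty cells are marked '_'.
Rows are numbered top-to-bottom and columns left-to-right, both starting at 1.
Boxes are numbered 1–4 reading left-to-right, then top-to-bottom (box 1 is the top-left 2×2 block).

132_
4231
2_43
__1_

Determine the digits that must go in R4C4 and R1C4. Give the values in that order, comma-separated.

For R4C4:
  Row 4 already contains {1}.
  Column 4 already contains {1, 3}.
  Its 2×2 block (box 4) already contains {1, 3, 4}.
  The only value from 1–4 not eliminated is 2, so R4C4 = 2.
For R1C4:
  Row 1 already contains {1, 2, 3}.
  Column 4 already contains {1, 3}.
  Its 2×2 block (box 2) already contains {1, 2, 3}.
  The only value from 1–4 not eliminated is 4, so R1C4 = 4.

2,4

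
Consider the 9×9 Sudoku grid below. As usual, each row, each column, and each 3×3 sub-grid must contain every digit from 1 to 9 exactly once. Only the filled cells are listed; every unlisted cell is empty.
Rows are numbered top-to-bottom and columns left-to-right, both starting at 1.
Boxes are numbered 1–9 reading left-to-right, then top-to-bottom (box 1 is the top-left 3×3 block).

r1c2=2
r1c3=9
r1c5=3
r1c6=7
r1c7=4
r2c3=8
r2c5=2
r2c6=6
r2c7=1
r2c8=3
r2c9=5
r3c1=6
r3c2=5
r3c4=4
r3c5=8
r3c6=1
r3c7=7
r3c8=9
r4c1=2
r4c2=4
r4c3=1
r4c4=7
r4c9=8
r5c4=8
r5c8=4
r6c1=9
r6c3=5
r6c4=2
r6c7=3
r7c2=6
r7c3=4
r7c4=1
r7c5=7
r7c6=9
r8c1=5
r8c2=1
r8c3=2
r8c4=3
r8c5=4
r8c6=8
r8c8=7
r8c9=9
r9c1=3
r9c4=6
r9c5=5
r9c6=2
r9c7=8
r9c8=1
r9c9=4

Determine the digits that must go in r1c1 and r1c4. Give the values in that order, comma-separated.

1,5

For r1c1:
  Row 1 already contains {2, 3, 4, 7, 9}.
  Column 1 already contains {2, 3, 5, 6, 9}.
  Its 3×3 block (box 1) already contains {2, 5, 6, 8, 9}.
  The only value from 1–9 not eliminated is 1, so r1c1 = 1.
For r1c4:
  Row 1 already contains {2, 3, 4, 7, 9}.
  Column 4 already contains {1, 2, 3, 4, 6, 7, 8}.
  Its 3×3 block (box 2) already contains {1, 2, 3, 4, 6, 7, 8}.
  The only value from 1–9 not eliminated is 5, so r1c4 = 5.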